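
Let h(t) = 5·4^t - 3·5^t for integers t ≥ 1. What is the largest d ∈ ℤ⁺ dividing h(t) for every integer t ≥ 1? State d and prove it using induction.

d = 5

Computing the first values: h(1) = 5 and h(2) = 5; gcd(5, 5) = 5, so d ≤ 5.
We prove 5 | 5·4^t - 3·5^t for all t ≥ 1 by induction on t.
For the base case t = 1: h(1) = 5 = 5·(1), so 5 | h(1).
Suppose the result is true for t = i, i.e. 5 | h(i). Then
h(i+1) − 5·h(i) = (5·4^(i+1) - 3·5^(i+1)) − 5·(5·4^i - 3·5^i) = (5)·4^i·(4 − 5) = (-5)·4^i. Since 5 | h(i) by the inductive hypothesis, 5 | 5·h(i); and 5 | -5 since -5 = 5·-1. Therefore 5 | h(i+1).
Hence, by induction on t, the claim holds for every t ≥ 1.
Therefore the largest such d is 5.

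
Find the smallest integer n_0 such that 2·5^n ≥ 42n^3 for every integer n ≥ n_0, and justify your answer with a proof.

n_0 = 5

At n = 4: 1250 < 2688, so the inequality fails and n_0 ≥ 5. We prove 2·5^n ≥ 42n^3 for all n ≥ 5.
Base step (n = 5): 2·5^n = 6250 and 42n^3 = 5250, so 6250 ≥ 5250.
For the inductive step, assume it holds for an arbitrary i ≥ 5, so 2·5^i ≥ 42i^3.
Then 2·5^(i + 1) = 5·(2·5^i) ≥ 5·(42i^3).
Also, for i ≥ 5 we have 5·(42i^3) ≥ 42(i+1)^3, since 5 ≥ (1 + 1/i)^3 for all i ≥ 5.
Combining, 2·5^(i + 1) ≥ 42(i+1)^3.
By induction, the statement is established for all n ≥ 5.
Hence the smallest such n_0 is 5.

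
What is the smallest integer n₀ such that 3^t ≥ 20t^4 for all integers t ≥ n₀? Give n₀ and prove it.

At t = 11: 177147 < 292820, so the inequality fails and n₀ ≥ 12. We prove 3^t ≥ 20t^4 for all t ≥ 12.
Base case (t = 12): 3^t = 531441 and 20t^4 = 414720, so 531441 ≥ 414720.
Inductive step: suppose the statement holds for some r ≥ 12, so 3^r ≥ 20r^4.
Then 3^(r + 1) = 3·(3^r) ≥ 3·(20r^4).
Also, for r ≥ 12 we have 3·(20r^4) ≥ 20(r+1)^4, since 3 ≥ (1 + 1/r)^4 for all r ≥ 12.
Combining, 3^(r + 1) ≥ 20(r+1)^4.
Hence, by induction on t, the claim holds for every t ≥ 12.
Hence the smallest such n₀ is 12.

n₀ = 12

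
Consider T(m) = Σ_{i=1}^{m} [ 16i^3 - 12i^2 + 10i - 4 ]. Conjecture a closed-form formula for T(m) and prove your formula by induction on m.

T(m) = m(4m^3 + 4m^2 + 3m - 1)

We claim T(m) = m(4m^3 + 4m^2 + 3m - 1) for all m ≥ 1.
Base case (m = 1): T(1) = 10, and the closed form gives 10. They agree.
Inductive step: assume the claim holds for m = i, so T(i) = i(4i^3 + 4i^2 + 3i - 1).
Then T(i+1) = T(i) + (16i^3 + 36i^2 + 34i + 10) = (i(4i^3 + 4i^2 + 3i - 1)) + (16i^3 + 36i^2 + 34i + 10).
Simplifying, T(i+1) = (i + 1)(4i^3 + 16i^2 + 23i + 10) = (i+1)(4(i+1)^3 + 4(i+1)^2 + 3(i+1) - 1),
which is the closed form with m = i+1.
By induction, the statement is established for all m ≥ 1.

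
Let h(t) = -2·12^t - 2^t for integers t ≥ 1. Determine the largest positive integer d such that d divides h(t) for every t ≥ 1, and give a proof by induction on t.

d = 2

Computing the first values: h(1) = -26 and h(2) = -292; gcd(-26, -292) = 2, so d ≤ 2.
We prove 2 | -2·12^t - 2^t for all t ≥ 1 by induction on t.
Base case (t = 1): h(1) = -26 = 2·(-13), so 2 | h(1).
Inductive step: suppose the statement holds for some j ≥ 1, i.e. 2 | h(j). Then
h(j+1) − 12·h(j) = (-2·12^(j+1) - 2^(j+1)) − 12·(-2·12^j - 2^j) = (-1)·2^j·(2 − 12) = (10)·2^j. Since 2 | h(j) by the inductive hypothesis, 2 | 12·h(j); and 2 | 10 since 10 = 2·5. Therefore 2 | h(j+1).
Hence, by induction on t, the claim holds for every t ≥ 1.
Therefore the largest such d is 2.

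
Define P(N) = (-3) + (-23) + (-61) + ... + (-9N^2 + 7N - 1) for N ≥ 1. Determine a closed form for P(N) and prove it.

P(N) = -N(3N^2 + N - 1)

We claim P(N) = -N(3N^2 + N - 1) for all N ≥ 1.
Base step (N = 1): P(1) = -3, and the closed form gives -3. They agree.
Inductive step: suppose the statement holds for some p ≥ 1, so P(p) = p(-3p^2 - p + 1).
Then P(p+1) = P(p) + (7p - 9(p + 1)^2 + 6) = (p(-3p^2 - p + 1)) + (7p - 9(p + 1)^2 + 6).
Simplifying, P(p+1) = -(p + 1)(3p^2 + 7p + 3) = -(p+1)(3(p+1)^2 + (p+1) - 1),
which is the closed form with N = p+1.
This completes the induction.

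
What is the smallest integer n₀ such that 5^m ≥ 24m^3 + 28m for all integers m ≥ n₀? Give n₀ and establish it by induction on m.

n₀ = 6

At m = 5: 3125 < 3140, so the inequality fails and n₀ ≥ 6. We prove 5^m ≥ 24m^3 + 28m for all m ≥ 6.
When m = 6: 5^m = 15625 and 24m^3 + 28m = 5352, so 15625 ≥ 5352.
For the inductive step, assume it holds for an arbitrary i ≥ 6, so 5^i ≥ 24i^3 + 28i.
Then 5^(i + 1) = 5·(5^i) ≥ 5·(24i^3 + 28i).
Also, for i ≥ 6 we have 5·(24i^3 + 28i) ≥ 24(i+1)^3 + 28(i+1), since 5·(24i^3 + 28i) − (24(i+1)^3 + 28(i+1)) = 96i^3 - 72i^2 + 40i - 52, which is nonnegative for all i ≥ 6.
Combining, 5^(i + 1) ≥ 24(i+1)^3 + 28(i+1).
Hence, by induction on m, the claim holds for every m ≥ 6.
Hence the smallest such n₀ is 6.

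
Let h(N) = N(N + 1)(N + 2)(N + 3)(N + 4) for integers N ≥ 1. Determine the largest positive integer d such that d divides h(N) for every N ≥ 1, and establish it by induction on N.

Computing the first values: h(1) = 120 and h(2) = 720; gcd(120, 720) = 120, so d ≤ 120.
We prove 120 | N(N + 1)(N + 2)(N + 3)(N + 4) for all N ≥ 1 by induction on N.
Base step (N = 1): h(1) = 120 = 120·(1), so 120 | h(1).
Inductive step: assume the claim holds for N = k, i.e. 120 | h(k). Then
h(k+1) − h(k) = (k+1)·(k+2)·(k+3)·(k+4)·(k+5) − k·(k+1)·(k+2)·(k+3)·(k+4) = (k+1)·(k+2)·(k+3)·(k+4)·[(k+5) − k] = 5·(k+1)·(k+2)·(k+3)·(k+4). The product of 4 consecutive integers is divisible by (4)! = 24, so h(k+1) − h(k) is divisible by 5·24 = 120. By the inductive hypothesis 120 | h(k), hence 120 | h(k+1).
By the principle of mathematical induction, the result holds for all N ≥ 1.
Therefore the largest such d is 120.

d = 120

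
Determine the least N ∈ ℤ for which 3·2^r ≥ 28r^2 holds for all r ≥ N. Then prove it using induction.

At r = 9: 1536 < 2268, so the inequality fails and N ≥ 10. We prove 3·2^r ≥ 28r^2 for all r ≥ 10.
Base step (r = 10): 3·2^r = 3072 and 28r^2 = 2800, so 3072 ≥ 2800.
Inductive step: assume the claim holds for r = i, so 3·2^i ≥ 28i^2.
Then 3·2^(i + 1) = 2·(3·2^i) ≥ 2·(28i^2).
Also, for i ≥ 10 we have 2·(28i^2) ≥ 28(i+1)^2, since 2 ≥ (1 + 1/i)^2 for all i ≥ 10.
Combining, 3·2^(i + 1) ≥ 28(i+1)^2.
By the principle of mathematical induction, the result holds for all r ≥ 10.
Hence the smallest such N is 10.

N = 10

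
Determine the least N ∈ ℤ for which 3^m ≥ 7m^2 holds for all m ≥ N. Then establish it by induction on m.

N = 5

At m = 4: 81 < 112, so the inequality fails and N ≥ 5. We prove 3^m ≥ 7m^2 for all m ≥ 5.
For the base case m = 5: 3^m = 243 and 7m^2 = 175, so 243 ≥ 175.
Inductive step: suppose the statement holds for some r ≥ 5, so 3^r ≥ 7r^2.
Then 3^(r + 1) = 3·(3^r) ≥ 3·(7r^2).
Also, for r ≥ 5 we have 3·(7r^2) ≥ 7(r+1)^2, since 3 ≥ (1 + 1/r)^2 for all r ≥ 5.
Combining, 3^(r + 1) ≥ 7(r+1)^2.
By induction, the statement is established for all m ≥ 5.
Hence the smallest such N is 5.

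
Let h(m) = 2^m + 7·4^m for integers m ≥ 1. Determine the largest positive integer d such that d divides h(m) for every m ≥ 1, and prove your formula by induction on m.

Computing the first values: h(1) = 30 and h(2) = 116; gcd(30, 116) = 2, so d ≤ 2.
We prove 2 | 2^m + 7·4^m for all m ≥ 1 by induction on m.
For the base case m = 1: h(1) = 30 = 2·(15), so 2 | h(1).
For the inductive step, assume it holds for an arbitrary k ≥ 1, i.e. 2 | h(k). Then
h(k+1) − 4·h(k) = (2^(k+1) + 7·4^(k+1)) − 4·(2^k + 7·4^k) = (1)·2^k·(2 − 4) = (-2)·2^k. Since 2 | h(k) by the inductive hypothesis, 2 | 4·h(k); and 2 | -2 since -2 = 2·-1. Therefore 2 | h(k+1).
By the principle of mathematical induction, the result holds for all m ≥ 1.
Therefore the largest such d is 2.

d = 2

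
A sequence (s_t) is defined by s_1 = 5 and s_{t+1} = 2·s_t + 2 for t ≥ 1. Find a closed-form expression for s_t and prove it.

Computing the first terms: s_1 = 5, s_2 = 12, s_3 = 26. This suggests s_t = 7·2^(t - 1) - 2.
Base case (t = 1): the formula gives 5 = 5 = s_1.
Inductive step: suppose the statement holds for some m ≥ 1, so s_m = 7·2^(m - 1) - 2.
Then s_{m+1} = 2·s_m + 2 = 2·(7·2^(m - 1) - 2) + 2 = 7·2^m - 2 = 7·2^((m+1) - 1) - 2,
which is the claimed formula at t = m+1.
This completes the induction.

s_t = 7·2^(t - 1) - 2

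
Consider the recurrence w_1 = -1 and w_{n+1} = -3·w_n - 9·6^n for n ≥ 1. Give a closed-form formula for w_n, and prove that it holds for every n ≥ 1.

w_n = 5(-3)^(n - 1) - 6^n

Computing the first terms: w_1 = -1, w_2 = -51, w_3 = -171. This suggests w_n = 5(-3)^(n - 1) - 6^n.
For the base case n = 1: the formula gives -1 = -1 = w_1.
Suppose the result is true for n = r, so w_r = 5(-3)^(r - 1) - 6^r.
Then w_{r+1} = -3·w_r - 9·6^r = -3·(5(-3)^(r - 1) - 6^r) - 9·6^r = 5(-3)^r - 6^(r + 1) = 5(-3)^((r+1) - 1) - 6^(r+1),
which is the claimed formula at n = r+1.
By the principle of mathematical induction, the result holds for all n ≥ 1.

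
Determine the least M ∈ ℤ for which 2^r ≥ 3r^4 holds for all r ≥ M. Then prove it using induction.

M = 19

At r = 18: 262144 < 314928, so the inequality fails and M ≥ 19. We prove 2^r ≥ 3r^4 for all r ≥ 19.
When r = 19: 2^r = 524288 and 3r^4 = 390963, so 524288 ≥ 390963.
Inductive step: suppose the statement holds for some k ≥ 19, so 2^k ≥ 3k^4.
Then 2^(k + 1) = 2·(2^k) ≥ 2·(3k^4).
Also, for k ≥ 19 we have 2·(3k^4) ≥ 3(k+1)^4, since 2 ≥ (1 + 1/k)^4 for all k ≥ 19.
Combining, 2^(k + 1) ≥ 3(k+1)^4.
Hence, by induction on r, the claim holds for every r ≥ 19.
Hence the smallest such M is 19.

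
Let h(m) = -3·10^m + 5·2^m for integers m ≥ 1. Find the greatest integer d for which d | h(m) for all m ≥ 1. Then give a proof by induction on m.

Computing the first values: h(1) = -20 and h(2) = -280; gcd(-20, -280) = 20, so d ≤ 20.
We prove 20 | -3·10^m + 5·2^m for all m ≥ 1 by induction on m.
When m = 1: h(1) = -20 = 20·(-1), so 20 | h(1).
Inductive step: suppose the statement holds for some k ≥ 1, i.e. 20 | h(k). Then
h(k+1) − 10·h(k) = (-3·10^(k+1) + 5·2^(k+1)) − 10·(-3·10^k + 5·2^k) = (5)·2^k·(2 − 10) = (-40)·2^k. Since 20 | h(k) by the inductive hypothesis, 20 | 10·h(k); and 20 | -40 since -40 = 20·-2. Therefore 20 | h(k+1).
This completes the induction.
Therefore the largest such d is 20.

d = 20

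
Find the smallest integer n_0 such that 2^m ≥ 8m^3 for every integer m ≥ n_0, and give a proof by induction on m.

At m = 14: 16384 < 21952, so the inequality fails and n_0 ≥ 15. We prove 2^m ≥ 8m^3 for all m ≥ 15.
Base case (m = 15): 2^m = 32768 and 8m^3 = 27000, so 32768 ≥ 27000.
Suppose the result is true for m = p, so 2^p ≥ 8p^3.
Then 2^(p + 1) = 2·(2^p) ≥ 2·(8p^3).
Also, for p ≥ 15 we have 2·(8p^3) ≥ 8(p+1)^3, since 2 ≥ (1 + 1/p)^3 for all p ≥ 15.
Combining, 2^(p + 1) ≥ 8(p+1)^3.
Hence, by induction on m, the claim holds for every m ≥ 15.
Hence the smallest such n_0 is 15.

n_0 = 15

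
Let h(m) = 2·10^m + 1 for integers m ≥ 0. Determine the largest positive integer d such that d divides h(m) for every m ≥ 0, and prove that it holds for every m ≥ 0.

d = 3

Computing the first values: h(0) = 3 and h(1) = 21; gcd(3, 21) = 3, so d ≤ 3.
We prove 3 | 2·10^m + 1 for all m ≥ 0 by induction on m.
Base case (m = 0): h(0) = 3 = 3·(1), so 3 | h(0).
Inductive step: suppose the statement holds for some r ≥ 0, i.e. 3 | h(r). Then
h(r+1) = 2·10^(r+1) + 1 = 10·(2·10^r + 1) - 9 = 10·h(r) - 9. The first term is divisible by 3 by the inductive hypothesis, and -9 is divisible by 3. Hence 3 | h(r+1).
This completes the induction.
Therefore the largest such d is 3.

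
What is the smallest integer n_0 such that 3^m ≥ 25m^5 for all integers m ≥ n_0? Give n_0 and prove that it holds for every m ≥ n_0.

At m = 15: 14348907 < 18984375, so the inequality fails and n_0 ≥ 16. We prove 3^m ≥ 25m^5 for all m ≥ 16.
Base case (m = 16): 3^m = 43046721 and 25m^5 = 26214400, so 43046721 ≥ 26214400.
Inductive step: suppose the statement holds for some k ≥ 16, so 3^k ≥ 25k^5.
Then 3^(k + 1) = 3·(3^k) ≥ 3·(25k^5).
Also, for k ≥ 16 we have 3·(25k^5) ≥ 25(k+1)^5, since 3 ≥ (1 + 1/k)^5 for all k ≥ 16.
Combining, 3^(k + 1) ≥ 25(k+1)^5.
Hence, by induction on m, the claim holds for every m ≥ 16.
Hence the smallest such n_0 is 16.

n_0 = 16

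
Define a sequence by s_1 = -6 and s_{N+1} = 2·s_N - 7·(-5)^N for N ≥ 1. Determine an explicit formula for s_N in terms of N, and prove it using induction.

Computing the first terms: s_1 = -6, s_2 = 23, s_3 = -129. This suggests s_N = (-5)^N - 2^(N - 1).
Base case (N = 1): the formula gives -6 = -6 = s_1.
For the inductive step, assume it holds for an arbitrary r ≥ 1, so s_r = (-5)^r - 2^(r - 1).
Then s_{r+1} = 2·s_r - 7·(-5)^r = 2·((-5)^r - 2^(r - 1)) - 7·(-5)^r = (-5)^(r + 1) - 2^r = (-5)^(r+1) - 2^((r+1) - 1),
which is the claimed formula at N = r+1.
By induction, the statement is established for all N ≥ 1.

s_N = (-5)^N - 2^(N - 1)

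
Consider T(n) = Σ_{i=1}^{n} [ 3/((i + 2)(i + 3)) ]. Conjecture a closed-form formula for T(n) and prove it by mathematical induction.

We claim T(n) = n/(n + 3) for all n ≥ 1.
Base case (n = 1): T(1) = 1/4, and the closed form gives 1/4. They agree.
Inductive step: assume the claim holds for n = i, so T(i) = i/(i + 3).
Then T(i+1) = T(i) + (3/((i + 3)(i + 4))) = (i/(i + 3)) + (3/((i + 3)(i + 4))).
Simplifying, T(i+1) = (i + 1)/(i + 4) = (i+1)/((i+1) + 3),
which is the closed form with n = i+1.
By induction, the statement is established for all n ≥ 1.

T(n) = n/(n + 3)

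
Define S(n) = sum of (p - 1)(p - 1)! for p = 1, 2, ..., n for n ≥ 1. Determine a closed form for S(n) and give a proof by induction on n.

We claim S(n) = n! - 1 for all n ≥ 1.
When n = 1: S(1) = 0, and the closed form gives 0. They agree.
Inductive step: suppose the statement holds for some p ≥ 1, so S(p) = p! - 1.
Then S(p+1) = S(p) + (p·p!) = (p! - 1) + (p·p!).
Simplifying, S(p+1) = (p+1)! - 1,
which is the closed form with n = p+1.
This completes the induction.

S(n) = n! - 1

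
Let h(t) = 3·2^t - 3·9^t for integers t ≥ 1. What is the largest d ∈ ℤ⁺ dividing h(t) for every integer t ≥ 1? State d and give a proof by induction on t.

d = 21

Computing the first values: h(1) = -21 and h(2) = -231; gcd(-21, -231) = 21, so d ≤ 21.
We prove 21 | 3·2^t - 3·9^t for all t ≥ 1 by induction on t.
Base step (t = 1): h(1) = -21 = 21·(-1), so 21 | h(1).
Inductive step: suppose the statement holds for some j ≥ 1, i.e. 21 | h(j). Then
h(j+1) − 9·h(j) = (3·2^(j+1) - 3·9^(j+1)) − 9·(3·2^j - 3·9^j) = (3)·2^j·(2 − 9) = (-21)·2^j. Since 21 | h(j) by the inductive hypothesis, 21 | 9·h(j); and 21 | -21 since -21 = 21·-1. Therefore 21 | h(j+1).
This completes the induction.
Therefore the largest such d is 21.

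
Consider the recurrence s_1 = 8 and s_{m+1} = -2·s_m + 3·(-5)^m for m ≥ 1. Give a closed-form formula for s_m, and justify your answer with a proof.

Computing the first terms: s_1 = 8, s_2 = -31, s_3 = 137. This suggests s_m = 3(-2)^(m - 1) - (-5)^m.
When m = 1: the formula gives 8 = 8 = s_1.
Inductive step: suppose the statement holds for some r ≥ 1, so s_r = 3(-2)^(r - 1) - (-5)^r.
Then s_{r+1} = -2·s_r + 3·(-5)^r = -2·(3(-2)^(r - 1) - (-5)^r) + 3·(-5)^r = 3(-2)^r - (-5)^(r + 1) = 3(-2)^((r+1) - 1) - (-5)^(r+1),
which is the claimed formula at m = r+1.
Hence, by induction on m, the claim holds for every m ≥ 1.

s_m = 3(-2)^(m - 1) - (-5)^m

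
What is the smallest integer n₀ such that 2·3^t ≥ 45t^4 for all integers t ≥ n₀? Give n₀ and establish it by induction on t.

n₀ = 12

At t = 11: 354294 < 658845, so the inequality fails and n₀ ≥ 12. We prove 2·3^t ≥ 45t^4 for all t ≥ 12.
Base case (t = 12): 2·3^t = 1062882 and 45t^4 = 933120, so 1062882 ≥ 933120.
Inductive step: suppose the statement holds for some r ≥ 12, so 2·3^r ≥ 45r^4.
Then 2·3^(r + 1) = 3·(2·3^r) ≥ 3·(45r^4).
Also, for r ≥ 12 we have 3·(45r^4) ≥ 45(r+1)^4, since 3 ≥ (1 + 1/r)^4 for all r ≥ 12.
Combining, 2·3^(r + 1) ≥ 45(r+1)^4.
This completes the induction.
Hence the smallest such n₀ is 12.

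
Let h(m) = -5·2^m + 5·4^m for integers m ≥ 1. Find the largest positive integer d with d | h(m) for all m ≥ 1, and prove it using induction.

d = 10

Computing the first values: h(1) = 10 and h(2) = 60; gcd(10, 60) = 10, so d ≤ 10.
We prove 10 | -5·2^m + 5·4^m for all m ≥ 1 by induction on m.
Base step (m = 1): h(1) = 10 = 10·(1), so 10 | h(1).
For the inductive step, assume it holds for an arbitrary j ≥ 1, i.e. 10 | h(j). Then
h(j+1) − 4·h(j) = (-5·2^(j+1) + 5·4^(j+1)) − 4·(-5·2^j + 5·4^j) = (-5)·2^j·(2 − 4) = (10)·2^j. Since 10 | h(j) by the inductive hypothesis, 10 | 4·h(j); and 10 | 10 since 10 = 10·1. Therefore 10 | h(j+1).
By the principle of mathematical induction, the result holds for all m ≥ 1.
Therefore the largest such d is 10.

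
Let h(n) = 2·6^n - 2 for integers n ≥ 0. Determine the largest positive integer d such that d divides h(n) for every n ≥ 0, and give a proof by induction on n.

d = 10

Computing the first values: h(0) = 0 and h(1) = 10; gcd(0, 10) = 10, so d ≤ 10.
We prove 10 | 2·6^n - 2 for all n ≥ 0 by induction on n.
Base step (n = 0): h(0) = 0 = 10·(0), so 10 | h(0).
For the inductive step, assume it holds for an arbitrary r ≥ 0, i.e. 10 | h(r). Then
h(r+1) = 2·6^(r+1) - 2 = 6·(2·6^r - 2) + 10 = 6·h(r) + 10. The first term is divisible by 10 by the inductive hypothesis, and 10 is divisible by 10. Hence 10 | h(r+1).
By induction, the statement is established for all n ≥ 0.
Therefore the largest such d is 10.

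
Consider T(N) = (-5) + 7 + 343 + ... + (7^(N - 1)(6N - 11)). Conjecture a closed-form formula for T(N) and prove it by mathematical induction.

We claim T(N) = 7^N(N - 2) + 2 for all N ≥ 1.
Base step (N = 1): T(1) = -5, and the closed form gives -5. They agree.
Inductive step: suppose the statement holds for some j ≥ 1, so T(j) = 7^j(j - 2) + 2.
Then T(j+1) = T(j) + (7^j(6j - 5)) = (7^j(j - 2) + 2) + (7^j(6j - 5)).
Simplifying, T(j+1) = 7^(j + 1)j - 7^(j + 1) + 2 = 7^(j+1)((j+1) - 2) + 2,
which is the closed form with N = j+1.
Hence, by induction on N, the claim holds for every N ≥ 1.

T(N) = 7^N(N - 2) + 2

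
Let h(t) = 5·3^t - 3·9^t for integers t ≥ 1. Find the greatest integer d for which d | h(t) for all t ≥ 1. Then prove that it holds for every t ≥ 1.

Computing the first values: h(1) = -12 and h(2) = -198; gcd(-12, -198) = 6, so d ≤ 6.
We prove 6 | 5·3^t - 3·9^t for all t ≥ 1 by induction on t.
Base case (t = 1): h(1) = -12 = 6·(-2), so 6 | h(1).
Suppose the result is true for t = m, i.e. 6 | h(m). Then
h(m+1) − 9·h(m) = (5·3^(m+1) - 3·9^(m+1)) − 9·(5·3^m - 3·9^m) = (5)·3^m·(3 − 9) = (-30)·3^m. Since 6 | h(m) by the inductive hypothesis, 6 | 9·h(m); and 6 | -30 since -30 = 6·-5. Therefore 6 | h(m+1).
This completes the induction.
Therefore the largest such d is 6.

d = 6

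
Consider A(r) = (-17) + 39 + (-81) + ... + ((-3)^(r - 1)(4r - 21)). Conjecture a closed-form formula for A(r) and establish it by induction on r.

We claim A(r) = (-3)^r(-r + 5) - 5 for all r ≥ 1.
Base step (r = 1): A(1) = -17, and the closed form gives -17. They agree.
For the inductive step, assume it holds for an arbitrary p ≥ 1, so A(p) = (-3)^p(-p + 5) - 5.
Then A(p+1) = A(p) + ((-3)^p(4p - 17)) = ((-3)^p(-p + 5) - 5) + ((-3)^p(4p - 17)).
Simplifying, A(p+1) = 3(-3)^p·p - 12(-3)^p - 5 = (-3)^(p+1)(-(p+1) + 5) - 5,
which is the closed form with r = p+1.
By induction, the statement is established for all r ≥ 1.

A(r) = (-3)^r(-r + 5) - 5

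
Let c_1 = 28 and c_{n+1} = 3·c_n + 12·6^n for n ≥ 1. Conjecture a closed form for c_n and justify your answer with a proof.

c_n = 4·3^(n - 1) + 4·6^n

Computing the first terms: c_1 = 28, c_2 = 156, c_3 = 900. This suggests c_n = 4·3^(n - 1) + 4·6^n.
For the base case n = 1: the formula gives 28 = 28 = c_1.
Inductive step: suppose the statement holds for some p ≥ 1, so c_p = 4·3^(p - 1) + 4·6^p.
Then c_{p+1} = 3·c_p + 12·6^p = 3·(4·3^(p - 1) + 4·6^p) + 12·6^p = 4·3^p + 4·6^(p + 1) = 4·3^((p+1) - 1) + 4·6^(p+1),
which is the claimed formula at n = p+1.
By induction, the statement is established for all n ≥ 1.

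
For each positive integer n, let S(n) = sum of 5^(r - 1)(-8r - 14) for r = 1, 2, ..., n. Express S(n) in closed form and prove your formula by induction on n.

We claim S(n) = -5^n(2n + 3) + 3 for all n ≥ 1.
Base case (n = 1): S(1) = -22, and the closed form gives -22. They agree.
For the inductive step, assume it holds for an arbitrary r ≥ 1, so S(r) = -5^r(2r + 3) + 3.
Then S(r+1) = S(r) + (5^r(-8r - 22)) = (-5^r(2r + 3) + 3) + (5^r(-8r - 22)).
Simplifying, S(r+1) = -10·5^r·r - 25·5^r + 3 = -5^(r+1)(2(r+1) + 3) + 3,
which is the closed form with n = r+1.
Hence, by induction on n, the claim holds for every n ≥ 1.

S(n) = -5^n(2n + 3) + 3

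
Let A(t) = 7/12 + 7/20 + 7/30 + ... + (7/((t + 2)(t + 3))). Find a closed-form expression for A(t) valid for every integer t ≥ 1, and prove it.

We claim A(t) = 7t/(3(t + 3)) for all t ≥ 1.
When t = 1: A(1) = 7/12, and the closed form gives 7/12. They agree.
For the inductive step, assume it holds for an arbitrary p ≥ 1, so A(p) = 7p/(3(p + 3)).
Then A(p+1) = A(p) + (7/((p + 3)(p + 4))) = (7p/(3(p + 3))) + (7/((p + 3)(p + 4))).
Simplifying, A(p+1) = 7(p + 1)/(3(p + 4)) = 7(p+1)/(3((p+1) + 3)),
which is the closed form with t = p+1.
This completes the induction.

A(t) = 7t/(3(t + 3))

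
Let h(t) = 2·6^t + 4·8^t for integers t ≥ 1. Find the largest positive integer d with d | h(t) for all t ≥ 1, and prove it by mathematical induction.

Computing the first values: h(1) = 44 and h(2) = 328; gcd(44, 328) = 4, so d ≤ 4.
We prove 4 | 2·6^t + 4·8^t for all t ≥ 1 by induction on t.
When t = 1: h(1) = 44 = 4·(11), so 4 | h(1).
Inductive step: assume the claim holds for t = p, i.e. 4 | h(p). Then
h(p+1) − 8·h(p) = (2·6^(p+1) + 4·8^(p+1)) − 8·(2·6^p + 4·8^p) = (2)·6^p·(6 − 8) = (-4)·6^p. Since 4 | h(p) by the inductive hypothesis, 4 | 8·h(p); and 4 | -4 since -4 = 4·-1. Therefore 4 | h(p+1).
By the principle of mathematical induction, the result holds for all t ≥ 1.
Therefore the largest such d is 4.

d = 4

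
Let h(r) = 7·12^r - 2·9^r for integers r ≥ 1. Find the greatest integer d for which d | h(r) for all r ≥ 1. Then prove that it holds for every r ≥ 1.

d = 6

Computing the first values: h(1) = 66 and h(2) = 846; gcd(66, 846) = 6, so d ≤ 6.
We prove 6 | 7·12^r - 2·9^r for all r ≥ 1 by induction on r.
Base case (r = 1): h(1) = 66 = 6·(11), so 6 | h(1).
For the inductive step, assume it holds for an arbitrary i ≥ 1, i.e. 6 | h(i). Then
h(i+1) − 12·h(i) = (7·12^(i+1) - 2·9^(i+1)) − 12·(7·12^i - 2·9^i) = (-2)·9^i·(9 − 12) = (6)·9^i. Since 6 | h(i) by the inductive hypothesis, 6 | 12·h(i); and 6 | 6 since 6 = 6·1. Therefore 6 | h(i+1).
Hence, by induction on r, the claim holds for every r ≥ 1.
Therefore the largest such d is 6.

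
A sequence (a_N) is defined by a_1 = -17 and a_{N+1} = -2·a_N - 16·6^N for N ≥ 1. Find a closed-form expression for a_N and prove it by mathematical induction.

Computing the first terms: a_1 = -17, a_2 = -62, a_3 = -452. This suggests a_N = -5(-2)^(N - 1) - 2·6^N.
For the base case N = 1: the formula gives -17 = -17 = a_1.
Inductive step: suppose the statement holds for some p ≥ 1, so a_p = -5(-2)^(p - 1) - 2·6^p.
Then a_{p+1} = -2·a_p - 16·6^p = -2·(-5(-2)^(p - 1) - 2·6^p) - 16·6^p = -5(-2)^p - 2·6^(p + 1) = -5(-2)^((p+1) - 1) - 2·6^(p+1),
which is the claimed formula at N = p+1.
Hence, by induction on N, the claim holds for every N ≥ 1.

a_N = -5(-2)^(N - 1) - 2·6^N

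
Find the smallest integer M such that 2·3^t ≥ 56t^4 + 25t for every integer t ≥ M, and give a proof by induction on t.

M = 13

At t = 12: 1062882 < 1161516, so the inequality fails and M ≥ 13. We prove 2·3^t ≥ 56t^4 + 25t for all t ≥ 13.
Base case (t = 13): 2·3^t = 3188646 and 56t^4 + 25t = 1599741, so 3188646 ≥ 1599741.
Inductive step: assume the claim holds for t = k, so 2·3^k ≥ 56k^4 + 25k.
Then 2·3^(k + 1) = 3·(2·3^k) ≥ 3·(56k^4 + 25k).
Also, for k ≥ 13 we have 3·(56k^4 + 25k) ≥ 56(k+1)^4 + 25(k+1), since 3·(56k^4 + 25k) − (56(k+1)^4 + 25(k+1)) = 112k^4 - 224k^3 - 336k^2 - 174k - 81, which is nonnegative for all k ≥ 13.
Combining, 2·3^(k + 1) ≥ 56(k+1)^4 + 25(k+1).
By the principle of mathematical induction, the result holds for all t ≥ 13.
Hence the smallest such M is 13.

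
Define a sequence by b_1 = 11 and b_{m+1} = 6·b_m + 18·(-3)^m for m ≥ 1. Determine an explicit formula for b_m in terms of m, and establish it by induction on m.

Computing the first terms: b_1 = 11, b_2 = 12, b_3 = 234. This suggests b_m = -2(-3)^m + 5·6^(m - 1).
Base case (m = 1): the formula gives 11 = 11 = b_1.
Inductive step: suppose the statement holds for some p ≥ 1, so b_p = -2(-3)^p + 5·6^(p - 1).
Then b_{p+1} = 6·b_p + 18·(-3)^p = 6·(-2(-3)^p + 5·6^(p - 1)) + 18·(-3)^p = -2(-3)^(p + 1) + 5·6^p = -2(-3)^(p+1) + 5·6^((p+1) - 1),
which is the claimed formula at m = p+1.
This completes the induction.

b_m = -2(-3)^m + 5·6^(m - 1)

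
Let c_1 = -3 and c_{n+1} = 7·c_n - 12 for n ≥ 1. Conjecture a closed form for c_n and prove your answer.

Computing the first terms: c_1 = -3, c_2 = -33, c_3 = -243. This suggests c_n = -5·7^(n - 1) + 2.
Base case (n = 1): the formula gives -3 = -3 = c_1.
For the inductive step, assume it holds for an arbitrary r ≥ 1, so c_r = -5·7^(r - 1) + 2.
Then c_{r+1} = 7·c_r - 12 = 7·(-5·7^(r - 1) + 2) - 12 = -5·7^r + 2 = -5·7^((r+1) - 1) + 2,
which is the claimed formula at n = r+1.
Hence, by induction on n, the claim holds for every n ≥ 1.

c_n = -5·7^(n - 1) + 2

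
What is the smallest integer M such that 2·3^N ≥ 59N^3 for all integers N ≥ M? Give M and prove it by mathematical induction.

M = 10

At N = 9: 39366 < 43011, so the inequality fails and M ≥ 10. We prove 2·3^N ≥ 59N^3 for all N ≥ 10.
Base case (N = 10): 2·3^N = 118098 and 59N^3 = 59000, so 118098 ≥ 59000.
Suppose the result is true for N = r, so 2·3^r ≥ 59r^3.
Then 2·3^(r + 1) = 3·(2·3^r) ≥ 3·(59r^3).
Also, for r ≥ 10 we have 3·(59r^3) ≥ 59(r+1)^3, since 3 ≥ (1 + 1/r)^3 for all r ≥ 10.
Combining, 2·3^(r + 1) ≥ 59(r+1)^3.
By the principle of mathematical induction, the result holds for all N ≥ 10.
Hence the smallest such M is 10.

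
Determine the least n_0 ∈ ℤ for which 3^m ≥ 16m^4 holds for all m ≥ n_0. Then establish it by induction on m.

At m = 11: 177147 < 234256, so the inequality fails and n_0 ≥ 12. We prove 3^m ≥ 16m^4 for all m ≥ 12.
For the base case m = 12: 3^m = 531441 and 16m^4 = 331776, so 531441 ≥ 331776.
Suppose the result is true for m = r, so 3^r ≥ 16r^4.
Then 3^(r + 1) = 3·(3^r) ≥ 3·(16r^4).
Also, for r ≥ 12 we have 3·(16r^4) ≥ 16(r+1)^4, since 3 ≥ (1 + 1/r)^4 for all r ≥ 12.
Combining, 3^(r + 1) ≥ 16(r+1)^4.
By the principle of mathematical induction, the result holds for all m ≥ 12.
Hence the smallest such n_0 is 12.

n_0 = 12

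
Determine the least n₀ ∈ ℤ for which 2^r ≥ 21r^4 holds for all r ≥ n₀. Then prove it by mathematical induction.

At r = 22: 4194304 < 4919376, so the inequality fails and n₀ ≥ 23. We prove 2^r ≥ 21r^4 for all r ≥ 23.
Base step (r = 23): 2^r = 8388608 and 21r^4 = 5876661, so 8388608 ≥ 5876661.
Suppose the result is true for r = k, so 2^k ≥ 21k^4.
Then 2^(k + 1) = 2·(2^k) ≥ 2·(21k^4).
Also, for k ≥ 23 we have 2·(21k^4) ≥ 21(k+1)^4, since 2 ≥ (1 + 1/k)^4 for all k ≥ 23.
Combining, 2^(k + 1) ≥ 21(k+1)^4.
This completes the induction.
Hence the smallest such n₀ is 23.

n₀ = 23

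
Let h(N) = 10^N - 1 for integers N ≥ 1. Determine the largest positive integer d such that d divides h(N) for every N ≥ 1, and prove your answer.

d = 9

Computing the first values: h(1) = 9 and h(2) = 99; gcd(9, 99) = 9, so d ≤ 9.
We prove 9 | 10^N - 1 for all N ≥ 1 by induction on N.
For the base case N = 1: h(1) = 9 = 9·(1), so 9 | h(1).
Inductive step: suppose the statement holds for some k ≥ 1, i.e. 9 | h(k). Then
10^{k+1} − 1^{k+1} = 10·10^k − 1·1^k = 10·(10^k − 1^k) + (9)·1^k. The first term is divisible by 9 by the inductive hypothesis, and the second term (9)·1^k is divisible by 9 since 9 | 9. Hence 9 | h(k+1).
By induction, the statement is established for all N ≥ 1.
Therefore the largest such d is 9.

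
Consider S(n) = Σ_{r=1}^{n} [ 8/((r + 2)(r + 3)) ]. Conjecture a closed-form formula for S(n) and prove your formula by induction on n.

S(n) = 8n/(3(n + 3))

We claim S(n) = 8n/(3(n + 3)) for all n ≥ 1.
Base step (n = 1): S(1) = 2/3, and the closed form gives 2/3. They agree.
Suppose the result is true for n = r, so S(r) = 8r/(3(r + 3)).
Then S(r+1) = S(r) + (8/((r + 3)(r + 4))) = (8r/(3(r + 3))) + (8/((r + 3)(r + 4))).
Simplifying, S(r+1) = 8(r + 1)/(3(r + 4)) = 8(r+1)/(3((r+1) + 3)),
which is the closed form with n = r+1.
This completes the induction.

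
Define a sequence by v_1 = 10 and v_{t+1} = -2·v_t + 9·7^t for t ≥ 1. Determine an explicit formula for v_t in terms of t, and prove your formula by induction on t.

v_t = 3(-2)^(t - 1) + 7^t

Computing the first terms: v_1 = 10, v_2 = 43, v_3 = 355. This suggests v_t = 3(-2)^(t - 1) + 7^t.
Base step (t = 1): the formula gives 10 = 10 = v_1.
Suppose the result is true for t = j, so v_j = 3(-2)^(j - 1) + 7^j.
Then v_{j+1} = -2·v_j + 9·7^j = -2·(3(-2)^(j - 1) + 7^j) + 9·7^j = 3(-2)^j + 7^(j + 1) = 3(-2)^((j+1) - 1) + 7^(j+1),
which is the claimed formula at t = j+1.
By the principle of mathematical induction, the result holds for all t ≥ 1.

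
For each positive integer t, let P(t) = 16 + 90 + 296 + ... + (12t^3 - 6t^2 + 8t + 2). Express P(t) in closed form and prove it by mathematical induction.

P(t) = t(3t^3 + 4t^2 + 4t + 5)

We claim P(t) = t(3t^3 + 4t^2 + 4t + 5) for all t ≥ 1.
For the base case t = 1: P(1) = 16, and the closed form gives 16. They agree.
Inductive step: assume the claim holds for t = p, so P(p) = p(3p^3 + 4p^2 + 4p + 5).
Then P(p+1) = P(p) + (12p^3 + 30p^2 + 32p + 16) = (p(3p^3 + 4p^2 + 4p + 5)) + (12p^3 + 30p^2 + 32p + 16).
Simplifying, P(p+1) = (p + 1)(3p^3 + 13p^2 + 21p + 16) = (p+1)(3(p+1)^3 + 4(p+1)^2 + 4(p+1) + 5),
which is the closed form with t = p+1.
By the principle of mathematical induction, the result holds for all t ≥ 1.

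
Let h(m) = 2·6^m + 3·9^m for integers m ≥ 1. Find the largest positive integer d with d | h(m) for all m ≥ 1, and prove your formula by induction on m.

Computing the first values: h(1) = 39 and h(2) = 315; gcd(39, 315) = 3, so d ≤ 3.
We prove 3 | 2·6^m + 3·9^m for all m ≥ 1 by induction on m.
Base step (m = 1): h(1) = 39 = 3·(13), so 3 | h(1).
Inductive step: assume the claim holds for m = p, i.e. 3 | h(p). Then
h(p+1) − 9·h(p) = (2·6^(p+1) + 3·9^(p+1)) − 9·(2·6^p + 3·9^p) = (2)·6^p·(6 − 9) = (-6)·6^p. Since 3 | h(p) by the inductive hypothesis, 3 | 9·h(p); and 3 | -6 since -6 = 3·-2. Therefore 3 | h(p+1).
By induction, the statement is established for all m ≥ 1.
Therefore the largest such d is 3.

d = 3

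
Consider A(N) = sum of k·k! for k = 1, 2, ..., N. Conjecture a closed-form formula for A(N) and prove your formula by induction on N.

We claim A(N) = (N + 1)! - 1 for all N ≥ 1.
Base step (N = 1): A(1) = 1, and the closed form gives 1. They agree.
Inductive step: assume the claim holds for N = k, so A(k) = (k + 1)! - 1.
Then A(k+1) = A(k) + ((k + 1)(k + 1)!) = ((k + 1)! - 1) + ((k + 1)(k + 1)!).
Simplifying, A(k+1) = ((k+1) + 1)! - 1,
which is the closed form with N = k+1.
By the principle of mathematical induction, the result holds for all N ≥ 1.

A(N) = (N + 1)! - 1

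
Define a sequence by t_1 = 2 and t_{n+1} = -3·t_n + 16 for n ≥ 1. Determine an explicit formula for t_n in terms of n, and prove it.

t_n = -2(-3)^(n - 1) + 4

Computing the first terms: t_1 = 2, t_2 = 10, t_3 = -14. This suggests t_n = -2(-3)^(n - 1) + 4.
For the base case n = 1: the formula gives 2 = 2 = t_1.
Suppose the result is true for n = i, so t_i = -2(-3)^(i - 1) + 4.
Then t_{i+1} = -3·t_i + 16 = -3·(-2(-3)^(i - 1) + 4) + 16 = -2(-3)^i + 4 = -2(-3)^((i+1) - 1) + 4,
which is the claimed formula at n = i+1.
Hence, by induction on n, the claim holds for every n ≥ 1.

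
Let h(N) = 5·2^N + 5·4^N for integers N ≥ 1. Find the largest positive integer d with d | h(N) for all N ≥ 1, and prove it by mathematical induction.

d = 10

Computing the first values: h(1) = 30 and h(2) = 100; gcd(30, 100) = 10, so d ≤ 10.
We prove 10 | 5·2^N + 5·4^N for all N ≥ 1 by induction on N.
For the base case N = 1: h(1) = 30 = 10·(3), so 10 | h(1).
Inductive step: suppose the statement holds for some r ≥ 1, i.e. 10 | h(r). Then
h(r+1) − 4·h(r) = (5·2^(r+1) + 5·4^(r+1)) − 4·(5·2^r + 5·4^r) = (5)·2^r·(2 − 4) = (-10)·2^r. Since 10 | h(r) by the inductive hypothesis, 10 | 4·h(r); and 10 | -10 since -10 = 10·-1. Therefore 10 | h(r+1).
By the principle of mathematical induction, the result holds for all N ≥ 1.
Therefore the largest such d is 10.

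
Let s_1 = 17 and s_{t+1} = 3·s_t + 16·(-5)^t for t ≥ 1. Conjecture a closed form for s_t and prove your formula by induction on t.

s_t = -2(-5)^t + 7·3^(t - 1)

Computing the first terms: s_1 = 17, s_2 = -29, s_3 = 313. This suggests s_t = -2(-5)^t + 7·3^(t - 1).
When t = 1: the formula gives 17 = 17 = s_1.
Inductive step: suppose the statement holds for some k ≥ 1, so s_k = -2(-5)^k + 7·3^(k - 1).
Then s_{k+1} = 3·s_k + 16·(-5)^k = 3·(-2(-5)^k + 7·3^(k - 1)) + 16·(-5)^k = -2(-5)^(k + 1) + 7·3^k = -2(-5)^(k+1) + 7·3^((k+1) - 1),
which is the claimed formula at t = k+1.
This completes the induction.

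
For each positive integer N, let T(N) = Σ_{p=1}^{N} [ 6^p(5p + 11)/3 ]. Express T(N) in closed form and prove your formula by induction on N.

T(N) = 2·6^N(N + 2) - 4

We claim T(N) = 2·6^N(N + 2) - 4 for all N ≥ 1.
Base case (N = 1): T(1) = 32, and the closed form gives 32. They agree.
For the inductive step, assume it holds for an arbitrary p ≥ 1, so T(p) = 2·6^p(p + 2) - 4.
Then T(p+1) = T(p) + (6^p(10p + 32)) = (2·6^p(p + 2) - 4) + (6^p(10p + 32)).
Simplifying, T(p+1) = 12·6^p·p + 36·6^p - 4 = 2·6^(p+1)((p+1) + 2) - 4,
which is the closed form with N = p+1.
Hence, by induction on N, the claim holds for every N ≥ 1.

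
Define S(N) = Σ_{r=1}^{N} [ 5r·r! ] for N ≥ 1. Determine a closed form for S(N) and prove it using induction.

S(N) = (5N + 5)N! - 5

We claim S(N) = (5N + 5)N! - 5 for all N ≥ 1.
Base step (N = 1): S(1) = 5, and the closed form gives 5. They agree.
For the inductive step, assume it holds for an arbitrary r ≥ 1, so S(r) = (5r + 5)r! - 5.
Then S(r+1) = S(r) + (5(r + 1)(r + 1)!) = ((5r + 5)r! - 5) + (5(r + 1)(r + 1)!).
Simplifying, S(r+1) = (5(r+1) + 5)(r+1)! - 5,
which is the closed form with N = r+1.
By induction, the statement is established for all N ≥ 1.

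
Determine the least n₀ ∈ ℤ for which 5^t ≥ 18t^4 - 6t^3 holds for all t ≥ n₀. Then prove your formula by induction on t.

At t = 6: 15625 < 22032, so the inequality fails and n₀ ≥ 7. We prove 5^t ≥ 18t^4 - 6t^3 for all t ≥ 7.
Base step (t = 7): 5^t = 78125 and 18t^4 - 6t^3 = 41160, so 78125 ≥ 41160.
Inductive step: assume the claim holds for t = k, so 5^k ≥ 18k^4 - 6k^3.
Then 5^(k + 1) = 5·(5^k) ≥ 5·(18k^4 - 6k^3).
Also, for k ≥ 7 we have 5·(18k^4 - 6k^3) ≥ 18(k+1)^4 - 6(k+1)^3, since 5·(18k^4 - 6k^3) − (18(k+1)^4 - 6(k+1)^3) = 72k^4 - 96k^3 - 90k^2 - 54k - 12, which is nonnegative for all k ≥ 7.
Combining, 5^(k + 1) ≥ 18(k+1)^4 - 6(k+1)^3.
Hence, by induction on t, the claim holds for every t ≥ 7.
Hence the smallest such n₀ is 7.

n₀ = 7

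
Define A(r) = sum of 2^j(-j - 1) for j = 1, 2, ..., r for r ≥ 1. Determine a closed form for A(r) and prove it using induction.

We claim A(r) = -2^(r + 1)r for all r ≥ 1.
When r = 1: A(1) = -4, and the closed form gives -4. They agree.
Inductive step: assume the claim holds for r = j, so A(j) = -2^(j + 1)j.
Then A(j+1) = A(j) + (2^(j + 1)(-j - 2)) = (-2^(j + 1)j) + (2^(j + 1)(-j - 2)).
Simplifying, A(j+1) = 2^(j + 2)(-j - 1) = -2^((j+1) + 1)(j+1),
which is the closed form with r = j+1.
Hence, by induction on r, the claim holds for every r ≥ 1.

A(r) = -2^(r + 1)r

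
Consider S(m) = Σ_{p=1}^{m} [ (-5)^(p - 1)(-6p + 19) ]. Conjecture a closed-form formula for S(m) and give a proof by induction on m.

S(m) = (-5)^m(m - 3) + 3

We claim S(m) = (-5)^m(m - 3) + 3 for all m ≥ 1.
Base case (m = 1): S(1) = 13, and the closed form gives 13. They agree.
Suppose the result is true for m = p, so S(p) = (-5)^p(p - 3) + 3.
Then S(p+1) = S(p) + ((-5)^p(-6p + 13)) = ((-5)^p(p - 3) + 3) + ((-5)^p(-6p + 13)).
Simplifying, S(p+1) = -5(-5)^p·p + 10(-5)^p + 3 = (-5)^(p+1)((p+1) - 3) + 3,
which is the closed form with m = p+1.
By the principle of mathematical induction, the result holds for all m ≥ 1.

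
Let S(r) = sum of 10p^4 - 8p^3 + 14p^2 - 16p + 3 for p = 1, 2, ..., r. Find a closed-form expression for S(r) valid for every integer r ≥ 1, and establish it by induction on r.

We claim S(r) = r(2r^4 + 3r^3 + 4r^2 - 3r - 3) for all r ≥ 1.
When r = 1: S(1) = 3, and the closed form gives 3. They agree.
For the inductive step, assume it holds for an arbitrary p ≥ 1, so S(p) = p(2p^4 + 3p^3 + 4p^2 - 3p - 3).
Then S(p+1) = S(p) + (10p^4 + 32p^3 + 50p^2 + 28p + 3) = (p(2p^4 + 3p^3 + 4p^2 - 3p - 3)) + (10p^4 + 32p^3 + 50p^2 + 28p + 3).
Simplifying, S(p+1) = (p + 1)(2p^4 + 11p^3 + 25p^2 + 22p + 3) = (p+1)(2(p+1)^4 + 3(p+1)^3 + 4(p+1)^2 - 3(p+1) - 3),
which is the closed form with r = p+1.
By the principle of mathematical induction, the result holds for all r ≥ 1.

S(r) = r(2r^4 + 3r^3 + 4r^2 - 3r - 3)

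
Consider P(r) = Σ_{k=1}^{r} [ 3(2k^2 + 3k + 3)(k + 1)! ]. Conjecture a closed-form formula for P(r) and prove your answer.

We claim P(r) = (6r + 3)(r + 2)! - 6 for all r ≥ 1.
For the base case r = 1: P(1) = 48, and the closed form gives 48. They agree.
Inductive step: assume the claim holds for r = k, so P(k) = (6k + 3)(k + 2)! - 6.
Then P(k+1) = P(k) + (3(2k^2 + 7k + 8)(k + 2)!) = ((6k + 3)(k + 2)! - 6) + (3(2k^2 + 7k + 8)(k + 2)!).
Simplifying, P(k+1) = (6(k+1) + 3)((k+1) + 2)! - 6,
which is the closed form with r = k+1.
Hence, by induction on r, the claim holds for every r ≥ 1.

P(r) = (6r + 3)(r + 2)! - 6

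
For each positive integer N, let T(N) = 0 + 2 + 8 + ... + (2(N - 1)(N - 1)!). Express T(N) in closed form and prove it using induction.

T(N) = 2N! - 2

We claim T(N) = 2N! - 2 for all N ≥ 1.
Base case (N = 1): T(1) = 0, and the closed form gives 0. They agree.
Inductive step: assume the claim holds for N = p, so T(p) = 2p! - 2.
Then T(p+1) = T(p) + (2p·p!) = (2p! - 2) + (2p·p!).
Simplifying, T(p+1) = 2(p+1)! - 2,
which is the closed form with N = p+1.
This completes the induction.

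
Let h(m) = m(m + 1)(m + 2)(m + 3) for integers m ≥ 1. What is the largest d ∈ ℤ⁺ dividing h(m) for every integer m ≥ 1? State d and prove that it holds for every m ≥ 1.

d = 24

Computing the first values: h(1) = 24 and h(2) = 120; gcd(24, 120) = 24, so d ≤ 24.
We prove 24 | m(m + 1)(m + 2)(m + 3) for all m ≥ 1 by induction on m.
For the base case m = 1: h(1) = 24 = 24·(1), so 24 | h(1).
For the inductive step, assume it holds for an arbitrary p ≥ 1, i.e. 24 | h(p). Then
h(p+1) − h(p) = (p+1)·(p+2)·(p+3)·(p+4) − p·(p+1)·(p+2)·(p+3) = (p+1)·(p+2)·(p+3)·[(p+4) − p] = 4·(p+1)·(p+2)·(p+3). The product of 3 consecutive integers is divisible by (3)! = 6, so h(p+1) − h(p) is divisible by 4·6 = 24. By the inductive hypothesis 24 | h(p), hence 24 | h(p+1).
This completes the induction.
Therefore the largest such d is 24.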